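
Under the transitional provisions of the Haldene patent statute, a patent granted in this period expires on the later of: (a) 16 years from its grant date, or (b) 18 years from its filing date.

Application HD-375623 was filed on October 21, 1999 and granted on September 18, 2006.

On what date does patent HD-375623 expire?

2022-09-18

(a) grant + 16 years → 18 September 2022.
(b) filing + 18 years → 21 October 2017.
Later of the two: 18 September 2022.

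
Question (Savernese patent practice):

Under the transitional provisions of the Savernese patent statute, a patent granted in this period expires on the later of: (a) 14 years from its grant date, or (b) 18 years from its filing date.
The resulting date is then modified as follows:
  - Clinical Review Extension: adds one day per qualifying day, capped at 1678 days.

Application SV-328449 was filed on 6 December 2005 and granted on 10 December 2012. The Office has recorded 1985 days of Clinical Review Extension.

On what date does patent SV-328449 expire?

(a) grant + 14 years → 10 December 2026.
(b) filing + 18 years → 6 December 2023.
Later of the two: 10 December 2026.
Clinical Review Extension: 1985 days claimed exceeds the 1678-day cap, so +1678 days → 15 July 2031.

2031-07-15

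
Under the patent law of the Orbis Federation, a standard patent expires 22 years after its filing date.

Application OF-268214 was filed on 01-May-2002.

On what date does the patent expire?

Filing date + 22 years → 1 May 2024.

2024-05-01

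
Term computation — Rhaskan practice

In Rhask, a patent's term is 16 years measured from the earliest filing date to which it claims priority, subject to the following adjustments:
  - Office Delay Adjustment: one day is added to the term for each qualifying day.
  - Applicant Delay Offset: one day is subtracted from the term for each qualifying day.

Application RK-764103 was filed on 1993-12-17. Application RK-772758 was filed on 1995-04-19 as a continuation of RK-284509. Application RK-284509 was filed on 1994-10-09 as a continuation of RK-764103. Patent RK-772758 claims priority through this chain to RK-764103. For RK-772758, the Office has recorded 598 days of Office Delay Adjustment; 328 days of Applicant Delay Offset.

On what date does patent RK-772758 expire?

2010-09-13

Earliest priority filing: 17 December 1993.
Base term: 17 December 1993 + 16 years → 17 December 2009.
Office Delay Adjustment: +598 days → 7 August 2011.
Applicant Delay Offset: −328 days → 13 September 2010.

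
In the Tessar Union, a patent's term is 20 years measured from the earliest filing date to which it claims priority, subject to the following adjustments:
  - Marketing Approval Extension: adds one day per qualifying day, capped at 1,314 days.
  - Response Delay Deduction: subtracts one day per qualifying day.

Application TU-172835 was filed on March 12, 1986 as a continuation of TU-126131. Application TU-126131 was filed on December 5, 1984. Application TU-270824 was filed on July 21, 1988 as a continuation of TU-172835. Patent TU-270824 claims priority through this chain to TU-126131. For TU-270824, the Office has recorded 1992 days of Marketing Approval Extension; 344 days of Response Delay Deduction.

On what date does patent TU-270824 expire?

August 2, 2007

Earliest priority filing: 5 December 1984.
Base term: 5 December 1984 + 20 years → 5 December 2004.
Marketing Approval Extension: 1992 days claimed exceeds the 1314-day cap, so +1314 days → 11 July 2008.
Response Delay Deduction: −344 days → 2 August 2007.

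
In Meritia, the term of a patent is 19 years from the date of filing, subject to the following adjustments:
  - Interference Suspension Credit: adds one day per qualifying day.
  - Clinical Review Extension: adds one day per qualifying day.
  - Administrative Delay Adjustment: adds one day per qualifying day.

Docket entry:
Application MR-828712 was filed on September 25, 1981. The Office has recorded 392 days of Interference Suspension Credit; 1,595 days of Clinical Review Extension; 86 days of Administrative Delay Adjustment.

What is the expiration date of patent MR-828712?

May 30, 2006

Base term: filing date + 19 years → 25 September 2000.
Interference Suspension Credit: +392 days → 22 October 2001.
Clinical Review Extension: +1595 days → 5 March 2006.
Administrative Delay Adjustment: +86 days → 30 May 2006.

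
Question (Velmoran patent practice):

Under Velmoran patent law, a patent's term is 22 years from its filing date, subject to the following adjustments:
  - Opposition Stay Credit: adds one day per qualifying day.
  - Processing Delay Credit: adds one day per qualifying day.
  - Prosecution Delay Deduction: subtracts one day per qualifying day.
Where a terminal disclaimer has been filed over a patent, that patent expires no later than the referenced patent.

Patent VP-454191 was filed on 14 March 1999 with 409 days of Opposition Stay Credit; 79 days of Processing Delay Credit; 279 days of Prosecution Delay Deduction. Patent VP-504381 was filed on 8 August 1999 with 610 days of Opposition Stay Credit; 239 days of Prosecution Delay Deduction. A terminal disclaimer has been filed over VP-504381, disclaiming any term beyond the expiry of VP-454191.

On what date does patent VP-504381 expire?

Natural term of VP-504381:
  Base: filing + 22 years → 8 August 2021.
  Opposition Stay Credit: +610 days → 10 April 2023.
  Prosecution Delay Deduction: −239 days → 14 August 2022.
Expiry of referenced patent VP-454191:
  Base: filing + 22 years → 14 March 2021.
  Opposition Stay Credit: +409 days → 27 April 2022.
  Processing Delay Credit: +79 days → 15 July 2022.
  Prosecution Delay Deduction: −279 days → 9 October 2021.
Terminal disclaimer: VP-504381 expires on the earlier of 14 August 2022 and 9 October 2021.

2021-10-09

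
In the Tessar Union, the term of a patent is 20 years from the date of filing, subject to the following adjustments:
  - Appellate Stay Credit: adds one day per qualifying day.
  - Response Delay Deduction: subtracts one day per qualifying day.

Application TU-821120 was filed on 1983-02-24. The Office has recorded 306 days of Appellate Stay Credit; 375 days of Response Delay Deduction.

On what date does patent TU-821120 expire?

December 17, 2002

Base term: filing date + 20 years → 24 February 2003.
Appellate Stay Credit: +306 days → 27 December 2003.
Response Delay Deduction: −375 days → 17 December 2002.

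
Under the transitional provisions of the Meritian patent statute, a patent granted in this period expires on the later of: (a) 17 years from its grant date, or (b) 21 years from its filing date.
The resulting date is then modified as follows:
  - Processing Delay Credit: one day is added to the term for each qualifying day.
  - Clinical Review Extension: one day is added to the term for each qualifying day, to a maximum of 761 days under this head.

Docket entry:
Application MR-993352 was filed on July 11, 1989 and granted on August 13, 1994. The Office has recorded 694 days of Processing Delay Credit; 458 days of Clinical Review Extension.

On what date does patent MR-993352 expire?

October 8, 2014

(a) grant + 17 years → 13 August 2011.
(b) filing + 21 years → 11 July 2010.
Later of the two: 13 August 2011.
Processing Delay Credit: +694 days → 7 July 2013.
Clinical Review Extension: 458 days (within the 761-day cap) → +458 days → 8 October 2014.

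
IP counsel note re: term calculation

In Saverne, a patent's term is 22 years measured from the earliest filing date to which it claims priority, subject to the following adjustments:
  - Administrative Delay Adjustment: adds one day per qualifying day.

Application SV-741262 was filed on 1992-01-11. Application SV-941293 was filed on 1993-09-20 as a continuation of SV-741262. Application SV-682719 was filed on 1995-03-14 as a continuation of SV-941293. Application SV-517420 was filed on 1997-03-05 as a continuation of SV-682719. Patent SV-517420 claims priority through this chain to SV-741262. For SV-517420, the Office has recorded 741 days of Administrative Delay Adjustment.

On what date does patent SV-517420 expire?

January 22, 2016

Earliest priority filing: 11 January 1992.
Base term: 11 January 1992 + 22 years → 11 January 2014.
Administrative Delay Adjustment: +741 days → 22 January 2016.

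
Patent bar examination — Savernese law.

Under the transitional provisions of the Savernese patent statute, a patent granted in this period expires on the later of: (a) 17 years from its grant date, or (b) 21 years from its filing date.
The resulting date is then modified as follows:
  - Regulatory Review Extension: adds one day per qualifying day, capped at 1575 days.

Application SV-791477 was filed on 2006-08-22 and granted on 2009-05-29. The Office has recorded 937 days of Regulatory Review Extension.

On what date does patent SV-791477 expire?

2030-03-16

(a) grant + 17 years → 29 May 2026.
(b) filing + 21 years → 22 August 2027.
Later of the two: 22 August 2027.
Regulatory Review Extension: 937 days (within the 1575-day cap) → +937 days → 16 March 2030.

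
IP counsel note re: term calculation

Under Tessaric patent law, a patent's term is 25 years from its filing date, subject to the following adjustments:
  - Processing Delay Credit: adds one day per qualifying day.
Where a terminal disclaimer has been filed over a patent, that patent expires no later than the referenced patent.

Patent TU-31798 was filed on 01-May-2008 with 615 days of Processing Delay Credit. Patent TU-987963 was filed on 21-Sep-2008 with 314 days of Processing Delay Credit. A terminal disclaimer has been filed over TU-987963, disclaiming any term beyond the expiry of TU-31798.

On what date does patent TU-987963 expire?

Natural term of TU-987963:
  Base: filing + 25 years → 21 September 2033.
  Processing Delay Credit: +314 days → 1 August 2034.
Expiry of referenced patent TU-31798:
  Base: filing + 25 years → 1 May 2033.
  Processing Delay Credit: +615 days → 6 January 2035.
Terminal disclaimer: TU-987963 expires on the earlier of 1 August 2034 and 6 January 2035.

2034-08-01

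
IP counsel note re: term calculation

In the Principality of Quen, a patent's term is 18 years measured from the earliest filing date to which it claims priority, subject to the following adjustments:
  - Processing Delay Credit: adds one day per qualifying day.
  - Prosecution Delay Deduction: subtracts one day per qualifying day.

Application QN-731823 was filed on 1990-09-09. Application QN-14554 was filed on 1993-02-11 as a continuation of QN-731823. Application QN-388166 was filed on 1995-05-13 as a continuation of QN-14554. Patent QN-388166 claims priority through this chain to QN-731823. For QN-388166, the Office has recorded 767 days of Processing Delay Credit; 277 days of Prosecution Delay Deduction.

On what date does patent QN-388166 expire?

2010-01-12

Earliest priority filing: 9 September 1990.
Base term: 9 September 1990 + 18 years → 9 September 2008.
Processing Delay Credit: +767 days → 16 October 2010.
Prosecution Delay Deduction: −277 days → 12 January 2010.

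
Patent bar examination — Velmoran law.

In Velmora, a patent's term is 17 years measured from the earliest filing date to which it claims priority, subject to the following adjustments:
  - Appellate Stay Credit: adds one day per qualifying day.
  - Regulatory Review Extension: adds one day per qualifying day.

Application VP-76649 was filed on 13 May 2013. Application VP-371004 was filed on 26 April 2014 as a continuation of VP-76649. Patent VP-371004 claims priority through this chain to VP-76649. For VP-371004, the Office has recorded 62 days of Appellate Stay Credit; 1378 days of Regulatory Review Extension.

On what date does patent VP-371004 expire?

April 22, 2034

Earliest priority filing: 13 May 2013.
Base term: 13 May 2013 + 17 years → 13 May 2030.
Appellate Stay Credit: +62 days → 14 July 2030.
Regulatory Review Extension: +1378 days → 22 April 2034.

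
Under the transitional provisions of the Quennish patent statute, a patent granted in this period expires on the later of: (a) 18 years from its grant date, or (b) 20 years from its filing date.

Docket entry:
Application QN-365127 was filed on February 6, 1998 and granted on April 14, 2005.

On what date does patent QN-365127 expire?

(a) grant + 18 years → 14 April 2023.
(b) filing + 20 years → 6 February 2018.
Later of the two: 14 April 2023.

2023-04-14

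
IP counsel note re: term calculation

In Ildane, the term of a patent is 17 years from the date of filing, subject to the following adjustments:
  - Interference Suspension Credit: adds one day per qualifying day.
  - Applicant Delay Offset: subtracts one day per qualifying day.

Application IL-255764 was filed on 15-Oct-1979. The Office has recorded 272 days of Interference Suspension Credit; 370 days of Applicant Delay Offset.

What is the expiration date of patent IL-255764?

Base term: filing date + 17 years → 15 October 1996.
Interference Suspension Credit: +272 days → 14 July 1997.
Applicant Delay Offset: −370 days → 9 July 1996.

July 9, 1996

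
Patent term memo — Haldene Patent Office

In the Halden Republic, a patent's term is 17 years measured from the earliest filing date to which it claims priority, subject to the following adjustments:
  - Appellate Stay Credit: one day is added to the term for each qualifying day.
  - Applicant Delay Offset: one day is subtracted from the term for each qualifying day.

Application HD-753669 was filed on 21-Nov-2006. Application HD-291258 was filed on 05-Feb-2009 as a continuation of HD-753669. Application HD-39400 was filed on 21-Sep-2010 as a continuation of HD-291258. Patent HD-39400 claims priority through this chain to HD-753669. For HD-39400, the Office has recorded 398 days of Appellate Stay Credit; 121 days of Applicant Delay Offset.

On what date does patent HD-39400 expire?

August 24, 2024

Earliest priority filing: 21 November 2006.
Base term: 21 November 2006 + 17 years → 21 November 2023.
Appellate Stay Credit: +398 days → 23 December 2024.
Applicant Delay Offset: −121 days → 24 August 2024.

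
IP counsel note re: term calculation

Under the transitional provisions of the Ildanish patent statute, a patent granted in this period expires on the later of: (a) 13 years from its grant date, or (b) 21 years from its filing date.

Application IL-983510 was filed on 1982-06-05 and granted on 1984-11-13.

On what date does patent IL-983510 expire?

(a) grant + 13 years → 13 November 1997.
(b) filing + 21 years → 5 June 2003.
Later of the two: 5 June 2003.

June 5, 2003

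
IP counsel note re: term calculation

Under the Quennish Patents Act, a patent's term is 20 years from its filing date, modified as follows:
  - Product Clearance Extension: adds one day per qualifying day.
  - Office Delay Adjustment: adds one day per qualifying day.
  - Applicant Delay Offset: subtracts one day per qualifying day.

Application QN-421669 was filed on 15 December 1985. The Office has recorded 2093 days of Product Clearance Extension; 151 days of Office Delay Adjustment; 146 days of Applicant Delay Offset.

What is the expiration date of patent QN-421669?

Base term: filing date + 20 years → 15 December 2005.
Product Clearance Extension: +2093 days → 8 September 2011.
Office Delay Adjustment: +151 days → 6 February 2012.
Applicant Delay Offset: −146 days → 13 September 2011.

September 13, 2011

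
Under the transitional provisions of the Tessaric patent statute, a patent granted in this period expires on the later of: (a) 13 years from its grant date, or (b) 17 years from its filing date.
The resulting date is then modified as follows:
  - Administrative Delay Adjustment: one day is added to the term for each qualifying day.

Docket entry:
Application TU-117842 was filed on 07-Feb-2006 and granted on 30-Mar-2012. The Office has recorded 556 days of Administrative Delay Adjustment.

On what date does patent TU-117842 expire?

(a) grant + 13 years → 30 March 2025.
(b) filing + 17 years → 7 February 2023.
Later of the two: 30 March 2025.
Administrative Delay Adjustment: +556 days → 7 October 2026.

2026-10-07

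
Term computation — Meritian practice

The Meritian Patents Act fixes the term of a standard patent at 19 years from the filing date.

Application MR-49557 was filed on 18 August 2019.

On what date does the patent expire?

Filing date + 19 years → 18 August 2038.

2038-08-18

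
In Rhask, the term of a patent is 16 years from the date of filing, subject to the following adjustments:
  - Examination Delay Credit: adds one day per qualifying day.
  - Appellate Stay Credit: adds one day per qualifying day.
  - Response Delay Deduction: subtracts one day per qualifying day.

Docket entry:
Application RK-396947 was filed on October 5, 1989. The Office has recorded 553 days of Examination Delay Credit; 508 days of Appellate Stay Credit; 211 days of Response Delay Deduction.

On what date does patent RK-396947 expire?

February 2, 2008

Base term: filing date + 16 years → 5 October 2005.
Examination Delay Credit: +553 days → 11 April 2007.
Appellate Stay Credit: +508 days → 31 August 2008.
Response Delay Deduction: −211 days → 2 February 2008.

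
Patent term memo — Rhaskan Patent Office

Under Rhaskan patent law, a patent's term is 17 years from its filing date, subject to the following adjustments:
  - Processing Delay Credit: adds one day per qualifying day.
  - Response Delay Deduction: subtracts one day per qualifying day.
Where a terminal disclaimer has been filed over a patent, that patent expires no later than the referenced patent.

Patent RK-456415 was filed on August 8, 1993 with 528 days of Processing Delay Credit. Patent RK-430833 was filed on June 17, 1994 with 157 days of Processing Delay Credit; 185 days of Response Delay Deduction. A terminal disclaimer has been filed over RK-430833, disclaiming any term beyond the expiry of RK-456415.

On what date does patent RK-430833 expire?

2011-05-20

Natural term of RK-430833:
  Base: filing + 17 years → 17 June 2011.
  Processing Delay Credit: +157 days → 21 November 2011.
  Response Delay Deduction: −185 days → 20 May 2011.
Expiry of referenced patent RK-456415:
  Base: filing + 17 years → 8 August 2010.
  Processing Delay Credit: +528 days → 18 January 2012.
Terminal disclaimer: RK-430833 expires on the earlier of 20 May 2011 and 18 January 2012.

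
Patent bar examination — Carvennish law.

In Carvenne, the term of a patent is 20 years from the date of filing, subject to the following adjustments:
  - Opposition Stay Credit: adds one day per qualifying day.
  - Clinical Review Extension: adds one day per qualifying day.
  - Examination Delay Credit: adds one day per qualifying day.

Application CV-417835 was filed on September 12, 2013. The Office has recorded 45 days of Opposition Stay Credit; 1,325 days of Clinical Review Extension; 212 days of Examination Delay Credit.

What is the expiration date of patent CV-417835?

2038-01-11

Base term: filing date + 20 years → 12 September 2033.
Opposition Stay Credit: +45 days → 27 October 2033.
Clinical Review Extension: +1325 days → 13 June 2037.
Examination Delay Credit: +212 days → 11 January 2038.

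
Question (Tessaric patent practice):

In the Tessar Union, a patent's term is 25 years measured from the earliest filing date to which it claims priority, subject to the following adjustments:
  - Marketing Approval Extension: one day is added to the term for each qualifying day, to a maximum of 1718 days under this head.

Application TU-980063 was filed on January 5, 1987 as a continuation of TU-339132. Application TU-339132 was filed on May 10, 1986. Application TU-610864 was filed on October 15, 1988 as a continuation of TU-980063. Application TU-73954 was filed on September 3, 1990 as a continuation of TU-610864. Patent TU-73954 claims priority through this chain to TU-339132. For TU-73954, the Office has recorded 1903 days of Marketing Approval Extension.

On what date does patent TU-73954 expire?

Earliest priority filing: 10 May 1986.
Base term: 10 May 1986 + 25 years → 10 May 2011.
Marketing Approval Extension: 1903 days claimed exceeds the 1718-day cap, so +1718 days → 22 January 2016.

2016-01-22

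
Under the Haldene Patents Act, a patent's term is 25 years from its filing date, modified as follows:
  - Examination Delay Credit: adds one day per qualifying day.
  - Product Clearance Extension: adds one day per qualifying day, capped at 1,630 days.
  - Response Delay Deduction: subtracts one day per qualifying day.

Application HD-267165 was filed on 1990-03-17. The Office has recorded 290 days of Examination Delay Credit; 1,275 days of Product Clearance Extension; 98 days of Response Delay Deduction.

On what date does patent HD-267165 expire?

Base term: filing date + 25 years → 17 March 2015.
Examination Delay Credit: +290 days → 1 January 2016.
Product Clearance Extension: 1275 days (within the 1630-day cap) → +1275 days → 29 June 2019.
Response Delay Deduction: −98 days → 23 March 2019.

March 23, 2019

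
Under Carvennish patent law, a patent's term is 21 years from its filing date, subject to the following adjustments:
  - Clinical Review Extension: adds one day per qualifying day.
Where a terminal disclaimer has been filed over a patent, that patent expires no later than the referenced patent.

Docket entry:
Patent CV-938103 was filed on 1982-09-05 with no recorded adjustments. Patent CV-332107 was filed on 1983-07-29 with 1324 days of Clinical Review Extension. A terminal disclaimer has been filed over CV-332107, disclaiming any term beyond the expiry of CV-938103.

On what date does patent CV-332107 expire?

2003-09-05

Natural term of CV-332107:
  Base: filing + 21 years → 29 July 2004.
  Clinical Review Extension: +1324 days → 14 March 2008.
Expiry of referenced patent CV-938103:
  Base: filing + 21 years → 5 September 2003.
Terminal disclaimer: CV-332107 expires on the earlier of 14 March 2008 and 5 September 2003.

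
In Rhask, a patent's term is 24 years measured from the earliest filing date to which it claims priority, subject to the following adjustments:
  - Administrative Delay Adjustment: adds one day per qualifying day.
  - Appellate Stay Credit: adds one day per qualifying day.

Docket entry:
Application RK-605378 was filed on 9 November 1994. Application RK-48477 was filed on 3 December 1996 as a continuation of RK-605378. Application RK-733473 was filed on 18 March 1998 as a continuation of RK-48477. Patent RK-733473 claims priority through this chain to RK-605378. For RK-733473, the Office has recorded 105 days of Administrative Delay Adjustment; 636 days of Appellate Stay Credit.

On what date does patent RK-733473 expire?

Earliest priority filing: 9 November 1994.
Base term: 9 November 1994 + 24 years → 9 November 2018.
Administrative Delay Adjustment: +105 days → 22 February 2019.
Appellate Stay Credit: +636 days → 19 November 2020.

November 19, 2020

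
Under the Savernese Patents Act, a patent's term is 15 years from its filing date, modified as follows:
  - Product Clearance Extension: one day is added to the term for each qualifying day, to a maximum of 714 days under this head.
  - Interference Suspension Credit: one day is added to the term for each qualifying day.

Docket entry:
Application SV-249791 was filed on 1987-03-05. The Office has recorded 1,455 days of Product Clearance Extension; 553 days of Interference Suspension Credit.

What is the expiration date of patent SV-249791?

August 23, 2005

Base term: filing date + 15 years → 5 March 2002.
Product Clearance Extension: 1455 days claimed exceeds the 714-day cap, so +714 days → 17 February 2004.
Interference Suspension Credit: +553 days → 23 August 2005.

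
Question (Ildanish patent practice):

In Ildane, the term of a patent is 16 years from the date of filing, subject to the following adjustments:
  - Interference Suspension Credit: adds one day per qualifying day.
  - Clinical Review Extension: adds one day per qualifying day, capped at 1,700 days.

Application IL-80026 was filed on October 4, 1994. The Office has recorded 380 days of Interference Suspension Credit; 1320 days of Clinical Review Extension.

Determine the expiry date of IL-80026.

Base term: filing date + 16 years → 4 October 2010.
Interference Suspension Credit: +380 days → 19 October 2011.
Clinical Review Extension: 1320 days (within the 1700-day cap) → +1320 days → 31 May 2015.

May 31, 2015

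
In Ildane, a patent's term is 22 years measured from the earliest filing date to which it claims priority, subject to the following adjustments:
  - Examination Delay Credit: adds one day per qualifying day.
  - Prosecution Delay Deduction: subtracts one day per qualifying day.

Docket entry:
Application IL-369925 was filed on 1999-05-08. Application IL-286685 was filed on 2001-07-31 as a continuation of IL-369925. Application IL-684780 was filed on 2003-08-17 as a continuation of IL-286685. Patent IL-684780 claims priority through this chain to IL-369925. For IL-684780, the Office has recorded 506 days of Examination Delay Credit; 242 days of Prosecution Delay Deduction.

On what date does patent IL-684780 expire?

Earliest priority filing: 8 May 1999.
Base term: 8 May 1999 + 22 years → 8 May 2021.
Examination Delay Credit: +506 days → 26 September 2022.
Prosecution Delay Deduction: −242 days → 27 January 2022.

January 27, 2022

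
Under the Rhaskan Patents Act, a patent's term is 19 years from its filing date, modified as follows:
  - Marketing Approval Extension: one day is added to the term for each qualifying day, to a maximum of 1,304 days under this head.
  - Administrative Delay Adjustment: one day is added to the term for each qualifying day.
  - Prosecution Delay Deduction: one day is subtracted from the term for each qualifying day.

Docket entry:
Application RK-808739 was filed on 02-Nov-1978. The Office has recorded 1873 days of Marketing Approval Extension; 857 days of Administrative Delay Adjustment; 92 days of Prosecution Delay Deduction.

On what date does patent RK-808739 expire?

Base term: filing date + 19 years → 2 November 1997.
Marketing Approval Extension: 1873 days claimed exceeds the 1304-day cap, so +1304 days → 29 May 2001.
Administrative Delay Adjustment: +857 days → 3 October 2003.
Prosecution Delay Deduction: −92 days → 3 July 2003.

July 3, 2003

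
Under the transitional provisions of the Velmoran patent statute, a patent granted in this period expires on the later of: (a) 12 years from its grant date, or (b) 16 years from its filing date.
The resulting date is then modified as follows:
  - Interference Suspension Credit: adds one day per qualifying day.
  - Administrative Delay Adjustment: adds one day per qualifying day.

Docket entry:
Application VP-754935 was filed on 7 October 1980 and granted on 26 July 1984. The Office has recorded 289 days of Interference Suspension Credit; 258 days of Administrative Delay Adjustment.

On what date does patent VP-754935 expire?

(a) grant + 12 years → 26 July 1996.
(b) filing + 16 years → 7 October 1996.
Later of the two: 7 October 1996.
Interference Suspension Credit: +289 days → 23 July 1997.
Administrative Delay Adjustment: +258 days → 7 April 1998.

1998-04-07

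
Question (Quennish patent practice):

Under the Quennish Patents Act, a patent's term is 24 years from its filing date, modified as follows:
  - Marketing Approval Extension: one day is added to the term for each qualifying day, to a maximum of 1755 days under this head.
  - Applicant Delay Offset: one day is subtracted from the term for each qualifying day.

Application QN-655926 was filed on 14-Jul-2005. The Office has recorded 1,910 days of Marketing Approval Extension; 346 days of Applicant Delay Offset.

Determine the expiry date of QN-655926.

Base term: filing date + 24 years → 14 July 2029.
Marketing Approval Extension: 1910 days claimed exceeds the 1755-day cap, so +1755 days → 4 May 2034.
Applicant Delay Offset: −346 days → 23 May 2033.

2033-05-23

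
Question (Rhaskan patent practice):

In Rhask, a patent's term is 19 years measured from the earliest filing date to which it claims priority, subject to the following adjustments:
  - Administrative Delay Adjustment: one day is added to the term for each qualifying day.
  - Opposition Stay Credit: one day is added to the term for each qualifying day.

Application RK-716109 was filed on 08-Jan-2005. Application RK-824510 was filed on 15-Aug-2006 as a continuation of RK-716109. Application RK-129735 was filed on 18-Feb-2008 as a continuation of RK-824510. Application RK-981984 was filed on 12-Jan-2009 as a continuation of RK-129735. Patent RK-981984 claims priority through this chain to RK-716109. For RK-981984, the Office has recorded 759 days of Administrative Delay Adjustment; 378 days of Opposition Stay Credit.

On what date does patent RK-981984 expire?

February 18, 2027

Earliest priority filing: 8 January 2005.
Base term: 8 January 2005 + 19 years → 8 January 2024.
Administrative Delay Adjustment: +759 days → 5 February 2026.
Opposition Stay Credit: +378 days → 18 February 2027.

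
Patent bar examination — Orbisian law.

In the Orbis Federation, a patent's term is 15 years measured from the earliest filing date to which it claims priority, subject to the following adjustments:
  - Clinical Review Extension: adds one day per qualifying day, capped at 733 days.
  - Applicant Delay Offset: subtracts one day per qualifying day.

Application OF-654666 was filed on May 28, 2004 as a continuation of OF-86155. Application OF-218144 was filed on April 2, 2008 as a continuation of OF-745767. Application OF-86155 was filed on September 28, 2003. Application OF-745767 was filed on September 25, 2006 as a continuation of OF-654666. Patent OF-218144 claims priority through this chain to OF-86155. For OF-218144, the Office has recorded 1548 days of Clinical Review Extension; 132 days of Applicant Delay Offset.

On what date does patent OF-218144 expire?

2020-05-21

Earliest priority filing: 28 September 2003.
Base term: 28 September 2003 + 15 years → 28 September 2018.
Clinical Review Extension: 1548 days claimed exceeds the 733-day cap, so +733 days → 30 September 2020.
Applicant Delay Offset: −132 days → 21 May 2020.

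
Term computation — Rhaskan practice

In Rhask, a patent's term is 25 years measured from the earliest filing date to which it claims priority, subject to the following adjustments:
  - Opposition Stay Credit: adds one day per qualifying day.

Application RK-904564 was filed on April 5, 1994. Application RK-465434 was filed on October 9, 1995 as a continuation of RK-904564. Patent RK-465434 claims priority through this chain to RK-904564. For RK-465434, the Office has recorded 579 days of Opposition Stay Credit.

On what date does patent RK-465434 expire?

Earliest priority filing: 5 April 1994.
Base term: 5 April 1994 + 25 years → 5 April 2019.
Opposition Stay Credit: +579 days → 4 November 2020.

November 4, 2020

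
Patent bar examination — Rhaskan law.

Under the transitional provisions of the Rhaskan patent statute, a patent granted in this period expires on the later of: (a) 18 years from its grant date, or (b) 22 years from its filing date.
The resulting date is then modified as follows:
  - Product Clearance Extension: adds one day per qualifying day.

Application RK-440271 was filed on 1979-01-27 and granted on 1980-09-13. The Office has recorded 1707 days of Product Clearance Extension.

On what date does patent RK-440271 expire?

September 30, 2005

(a) grant + 18 years → 13 September 1998.
(b) filing + 22 years → 27 January 2001.
Later of the two: 27 January 2001.
Product Clearance Extension: +1707 days → 30 September 2005.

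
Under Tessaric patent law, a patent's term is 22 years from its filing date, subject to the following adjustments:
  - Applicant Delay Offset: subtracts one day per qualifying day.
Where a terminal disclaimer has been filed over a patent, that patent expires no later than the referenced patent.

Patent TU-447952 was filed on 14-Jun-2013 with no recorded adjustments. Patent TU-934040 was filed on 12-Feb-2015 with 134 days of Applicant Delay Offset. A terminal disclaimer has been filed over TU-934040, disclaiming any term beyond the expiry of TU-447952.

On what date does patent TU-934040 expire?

Natural term of TU-934040:
  Base: filing + 22 years → 12 February 2037.
  Applicant Delay Offset: −134 days → 1 October 2036.
Expiry of referenced patent TU-447952:
  Base: filing + 22 years → 14 June 2035.
Terminal disclaimer: TU-934040 expires on the earlier of 1 October 2036 and 14 June 2035.

June 14, 2035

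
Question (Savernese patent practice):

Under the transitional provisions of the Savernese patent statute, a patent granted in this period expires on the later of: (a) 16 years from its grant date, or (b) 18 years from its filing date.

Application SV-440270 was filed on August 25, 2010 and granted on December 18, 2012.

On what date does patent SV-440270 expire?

December 18, 2028

(a) grant + 16 years → 18 December 2028.
(b) filing + 18 years → 25 August 2028.
Later of the two: 18 December 2028.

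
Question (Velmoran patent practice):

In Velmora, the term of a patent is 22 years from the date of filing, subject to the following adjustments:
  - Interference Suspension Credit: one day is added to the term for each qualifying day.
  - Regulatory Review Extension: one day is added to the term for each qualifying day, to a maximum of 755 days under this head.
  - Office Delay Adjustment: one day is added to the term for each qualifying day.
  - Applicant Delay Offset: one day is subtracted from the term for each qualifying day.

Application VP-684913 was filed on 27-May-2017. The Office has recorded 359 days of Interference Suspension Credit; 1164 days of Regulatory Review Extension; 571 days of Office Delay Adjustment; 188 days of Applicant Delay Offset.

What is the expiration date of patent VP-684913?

Base term: filing date + 22 years → 27 May 2039.
Interference Suspension Credit: +359 days → 20 May 2040.
Regulatory Review Extension: 1164 days claimed exceeds the 755-day cap, so +755 days → 14 June 2042.
Office Delay Adjustment: +571 days → 6 January 2044.
Applicant Delay Offset: −188 days → 2 July 2043.

July 2, 2043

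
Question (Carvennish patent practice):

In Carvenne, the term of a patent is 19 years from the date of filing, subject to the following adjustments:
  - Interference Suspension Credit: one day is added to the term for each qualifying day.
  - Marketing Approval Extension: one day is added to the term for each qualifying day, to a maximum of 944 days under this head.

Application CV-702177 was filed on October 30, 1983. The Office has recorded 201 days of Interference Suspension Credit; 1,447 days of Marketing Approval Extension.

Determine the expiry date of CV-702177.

December 18, 2005

Base term: filing date + 19 years → 30 October 2002.
Interference Suspension Credit: +201 days → 19 May 2003.
Marketing Approval Extension: 1447 days claimed exceeds the 944-day cap, so +944 days → 18 December 2005.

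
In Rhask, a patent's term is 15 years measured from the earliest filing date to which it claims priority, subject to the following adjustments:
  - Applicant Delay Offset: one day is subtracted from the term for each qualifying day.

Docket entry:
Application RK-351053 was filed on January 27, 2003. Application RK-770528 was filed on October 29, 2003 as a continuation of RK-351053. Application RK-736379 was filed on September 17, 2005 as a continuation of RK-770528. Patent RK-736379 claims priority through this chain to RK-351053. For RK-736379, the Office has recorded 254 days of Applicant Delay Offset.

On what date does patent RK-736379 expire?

Earliest priority filing: 27 January 2003.
Base term: 27 January 2003 + 15 years → 27 January 2018.
Applicant Delay Offset: −254 days → 18 May 2017.

2017-05-18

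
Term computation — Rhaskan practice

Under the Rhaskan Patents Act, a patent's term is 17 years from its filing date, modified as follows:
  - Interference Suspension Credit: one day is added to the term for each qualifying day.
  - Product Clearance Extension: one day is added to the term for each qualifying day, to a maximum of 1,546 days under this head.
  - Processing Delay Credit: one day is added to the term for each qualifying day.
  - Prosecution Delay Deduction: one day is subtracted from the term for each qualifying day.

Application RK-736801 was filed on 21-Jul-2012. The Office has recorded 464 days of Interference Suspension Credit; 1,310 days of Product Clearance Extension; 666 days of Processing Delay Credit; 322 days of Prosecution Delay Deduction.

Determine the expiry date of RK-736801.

Base term: filing date + 17 years → 21 July 2029.
Interference Suspension Credit: +464 days → 28 October 2030.
Product Clearance Extension: 1310 days (within the 1546-day cap) → +1310 days → 30 May 2034.
Processing Delay Credit: +666 days → 26 March 2036.
Prosecution Delay Deduction: −322 days → 9 May 2035.

2035-05-09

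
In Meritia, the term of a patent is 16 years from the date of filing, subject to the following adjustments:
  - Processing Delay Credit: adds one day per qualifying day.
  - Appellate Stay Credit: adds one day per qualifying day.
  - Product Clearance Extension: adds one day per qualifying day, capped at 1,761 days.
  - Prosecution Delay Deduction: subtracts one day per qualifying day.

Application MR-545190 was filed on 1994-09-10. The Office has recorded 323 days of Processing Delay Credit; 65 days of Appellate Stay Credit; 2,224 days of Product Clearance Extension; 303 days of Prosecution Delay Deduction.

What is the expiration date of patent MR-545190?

2015-09-30

Base term: filing date + 16 years → 10 September 2010.
Processing Delay Credit: +323 days → 30 July 2011.
Appellate Stay Credit: +65 days → 3 October 2011.
Product Clearance Extension: 2224 days claimed exceeds the 1761-day cap, so +1761 days → 29 July 2016.
Prosecution Delay Deduction: −303 days → 30 September 2015.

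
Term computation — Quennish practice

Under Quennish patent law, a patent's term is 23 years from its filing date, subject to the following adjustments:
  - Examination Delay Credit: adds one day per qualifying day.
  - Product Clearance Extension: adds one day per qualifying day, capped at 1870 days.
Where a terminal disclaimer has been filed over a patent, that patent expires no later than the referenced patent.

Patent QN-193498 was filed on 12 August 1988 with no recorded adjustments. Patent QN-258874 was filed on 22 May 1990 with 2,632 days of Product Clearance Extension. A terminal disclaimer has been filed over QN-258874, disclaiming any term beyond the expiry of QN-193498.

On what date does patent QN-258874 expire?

Natural term of QN-258874:
  Base: filing + 23 years → 22 May 2013.
  Product Clearance Extension: 2632 days claimed exceeds the 1870-day cap, so +1870 days → 5 July 2018.
Expiry of referenced patent QN-193498:
  Base: filing + 23 years → 12 August 2011.
Terminal disclaimer: QN-258874 expires on the earlier of 5 July 2018 and 12 August 2011.

August 12, 2011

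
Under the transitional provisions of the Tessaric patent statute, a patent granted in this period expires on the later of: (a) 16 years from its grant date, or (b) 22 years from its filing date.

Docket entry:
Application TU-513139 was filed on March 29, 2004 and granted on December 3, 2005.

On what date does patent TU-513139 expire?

(a) grant + 16 years → 3 December 2021.
(b) filing + 22 years → 29 March 2026.
Later of the two: 29 March 2026.

March 29, 2026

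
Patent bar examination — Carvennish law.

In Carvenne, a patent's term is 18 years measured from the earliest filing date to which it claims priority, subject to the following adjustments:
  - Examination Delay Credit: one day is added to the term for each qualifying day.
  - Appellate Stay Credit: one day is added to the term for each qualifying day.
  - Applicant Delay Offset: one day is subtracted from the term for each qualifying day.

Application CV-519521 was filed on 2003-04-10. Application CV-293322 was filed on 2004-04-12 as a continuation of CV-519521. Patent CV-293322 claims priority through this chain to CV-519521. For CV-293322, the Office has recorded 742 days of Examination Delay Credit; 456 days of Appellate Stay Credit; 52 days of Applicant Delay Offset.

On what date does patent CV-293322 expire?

2024-05-30

Earliest priority filing: 10 April 2003.
Base term: 10 April 2003 + 18 years → 10 April 2021.
Examination Delay Credit: +742 days → 22 April 2023.
Appellate Stay Credit: +456 days → 21 July 2024.
Applicant Delay Offset: −52 days → 30 May 2024.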